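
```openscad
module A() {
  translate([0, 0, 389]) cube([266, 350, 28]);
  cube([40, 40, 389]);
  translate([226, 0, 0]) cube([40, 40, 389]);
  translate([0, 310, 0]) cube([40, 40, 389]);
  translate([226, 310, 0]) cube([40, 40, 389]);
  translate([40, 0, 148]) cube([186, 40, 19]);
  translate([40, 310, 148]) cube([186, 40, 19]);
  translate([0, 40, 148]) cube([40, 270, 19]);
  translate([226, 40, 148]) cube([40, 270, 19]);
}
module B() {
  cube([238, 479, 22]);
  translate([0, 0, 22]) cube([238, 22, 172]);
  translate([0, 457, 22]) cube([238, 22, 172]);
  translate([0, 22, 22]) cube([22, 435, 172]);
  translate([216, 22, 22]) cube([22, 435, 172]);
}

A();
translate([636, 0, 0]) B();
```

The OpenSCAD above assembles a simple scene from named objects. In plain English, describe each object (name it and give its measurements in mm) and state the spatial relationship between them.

A is a simple wooden stool: a rectangular seat 266 mm (x) by 350 mm (y), 28 mm thick, top face at z = 417 mm, on four square legs, each 40×40 mm in cross-section. The legs rest on z = 0, each flush with a corner of the seat. Four stretchers, 40 mm wide and 19 mm tall, connect adjacent legs with their undersides at z = 148 mm, each running between the inner faces of the legs it joins and aligned with the legs' outer faces on the other axis.

B is an open-topped rectangular box: outside dimensions 238×479×194 mm, with a uniform wall and base thickness of 22 mm. The base is a full 238×479 slab on the floor; four walls sit on top of the base. The front and back walls (the −y and +y sides) span the full width; the two side walls fit between them.

The open box is on the floor beside the stool on its +x side.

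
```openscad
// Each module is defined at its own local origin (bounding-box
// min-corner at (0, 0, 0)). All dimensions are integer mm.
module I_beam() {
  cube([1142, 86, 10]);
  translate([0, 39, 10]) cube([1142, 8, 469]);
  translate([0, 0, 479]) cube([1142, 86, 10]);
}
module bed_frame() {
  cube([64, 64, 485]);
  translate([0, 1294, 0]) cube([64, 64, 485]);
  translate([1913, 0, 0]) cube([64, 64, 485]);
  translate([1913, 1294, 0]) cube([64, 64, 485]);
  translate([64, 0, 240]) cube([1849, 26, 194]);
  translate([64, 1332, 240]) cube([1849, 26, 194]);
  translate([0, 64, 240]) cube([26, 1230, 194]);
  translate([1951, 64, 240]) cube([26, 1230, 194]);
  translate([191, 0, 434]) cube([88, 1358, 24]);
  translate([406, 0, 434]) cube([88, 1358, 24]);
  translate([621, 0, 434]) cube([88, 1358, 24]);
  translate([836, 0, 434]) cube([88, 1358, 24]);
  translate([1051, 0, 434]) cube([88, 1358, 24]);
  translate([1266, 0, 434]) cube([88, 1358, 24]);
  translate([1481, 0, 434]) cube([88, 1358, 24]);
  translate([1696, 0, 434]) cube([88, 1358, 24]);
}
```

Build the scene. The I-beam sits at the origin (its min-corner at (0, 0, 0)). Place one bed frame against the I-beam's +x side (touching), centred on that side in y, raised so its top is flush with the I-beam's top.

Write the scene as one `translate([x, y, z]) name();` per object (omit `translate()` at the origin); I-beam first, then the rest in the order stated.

I_beam();
translate([1142, -636, 4]) bed_frame();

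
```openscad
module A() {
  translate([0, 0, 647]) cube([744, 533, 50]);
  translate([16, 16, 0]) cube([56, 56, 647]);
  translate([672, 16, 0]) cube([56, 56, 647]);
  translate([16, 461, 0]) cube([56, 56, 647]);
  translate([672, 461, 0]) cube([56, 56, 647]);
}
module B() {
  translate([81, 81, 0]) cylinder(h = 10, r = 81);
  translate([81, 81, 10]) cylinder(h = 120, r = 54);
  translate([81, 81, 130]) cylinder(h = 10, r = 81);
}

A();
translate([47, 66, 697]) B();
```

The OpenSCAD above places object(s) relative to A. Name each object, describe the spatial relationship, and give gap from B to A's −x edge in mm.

A is a table. B is a spool. The spool is on top of the table. The gap from the spool to the table's −x edge is 47 mm.

The spool's min-x is at 47; the table's min-x is 0; gap = 47 mm.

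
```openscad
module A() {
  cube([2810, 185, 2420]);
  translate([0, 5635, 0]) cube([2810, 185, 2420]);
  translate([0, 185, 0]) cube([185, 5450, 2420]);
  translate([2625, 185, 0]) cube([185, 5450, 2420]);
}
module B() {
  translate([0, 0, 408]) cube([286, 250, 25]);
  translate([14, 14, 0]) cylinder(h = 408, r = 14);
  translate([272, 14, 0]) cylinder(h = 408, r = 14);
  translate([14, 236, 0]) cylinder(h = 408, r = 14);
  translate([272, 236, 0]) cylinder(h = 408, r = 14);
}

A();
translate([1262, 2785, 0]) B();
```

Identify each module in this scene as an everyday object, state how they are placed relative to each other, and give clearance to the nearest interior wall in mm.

Clearances: x = 1077, y = 2600; minimum 1077 mm.

A is a house frame. B is a stool. The stool sits inside the house frame, centred. The clearance to the nearest interior wall is 1077 mm.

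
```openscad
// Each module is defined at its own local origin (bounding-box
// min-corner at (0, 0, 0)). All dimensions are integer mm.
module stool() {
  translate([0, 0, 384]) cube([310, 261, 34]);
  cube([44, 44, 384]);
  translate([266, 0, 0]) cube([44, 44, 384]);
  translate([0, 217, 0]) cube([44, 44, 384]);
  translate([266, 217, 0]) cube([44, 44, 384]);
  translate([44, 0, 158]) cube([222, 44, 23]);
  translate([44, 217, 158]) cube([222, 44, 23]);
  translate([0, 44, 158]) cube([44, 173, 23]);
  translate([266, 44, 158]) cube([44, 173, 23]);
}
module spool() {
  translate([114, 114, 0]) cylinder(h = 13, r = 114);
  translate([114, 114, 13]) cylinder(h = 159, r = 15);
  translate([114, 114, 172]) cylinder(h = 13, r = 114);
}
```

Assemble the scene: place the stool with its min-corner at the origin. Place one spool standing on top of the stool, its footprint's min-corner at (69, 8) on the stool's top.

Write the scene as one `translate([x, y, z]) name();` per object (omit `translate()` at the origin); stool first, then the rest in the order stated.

stool();
translate([69, 8, 418]) spool();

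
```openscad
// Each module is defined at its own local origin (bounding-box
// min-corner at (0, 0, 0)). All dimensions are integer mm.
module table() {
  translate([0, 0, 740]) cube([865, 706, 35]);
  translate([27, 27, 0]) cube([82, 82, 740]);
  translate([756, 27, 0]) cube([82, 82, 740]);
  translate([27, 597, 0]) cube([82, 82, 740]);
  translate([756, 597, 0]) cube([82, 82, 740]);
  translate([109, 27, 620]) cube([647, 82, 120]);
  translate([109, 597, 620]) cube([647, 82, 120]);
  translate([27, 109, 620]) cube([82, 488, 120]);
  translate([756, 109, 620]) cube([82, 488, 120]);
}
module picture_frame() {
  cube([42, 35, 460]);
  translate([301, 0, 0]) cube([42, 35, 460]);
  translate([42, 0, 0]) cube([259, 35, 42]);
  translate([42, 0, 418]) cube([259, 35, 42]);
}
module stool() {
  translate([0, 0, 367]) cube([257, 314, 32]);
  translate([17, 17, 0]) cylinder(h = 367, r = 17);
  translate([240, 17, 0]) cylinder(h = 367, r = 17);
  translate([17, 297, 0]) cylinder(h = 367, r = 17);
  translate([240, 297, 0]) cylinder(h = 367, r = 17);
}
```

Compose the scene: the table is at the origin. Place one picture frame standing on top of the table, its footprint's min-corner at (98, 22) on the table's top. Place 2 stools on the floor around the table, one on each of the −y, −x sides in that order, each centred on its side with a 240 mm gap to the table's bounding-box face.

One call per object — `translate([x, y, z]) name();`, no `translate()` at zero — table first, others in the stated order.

table();
translate([98, 22, 775]) picture_frame();
translate([304, -554, 0]) stool();
translate([-497, 196, 0]) stool();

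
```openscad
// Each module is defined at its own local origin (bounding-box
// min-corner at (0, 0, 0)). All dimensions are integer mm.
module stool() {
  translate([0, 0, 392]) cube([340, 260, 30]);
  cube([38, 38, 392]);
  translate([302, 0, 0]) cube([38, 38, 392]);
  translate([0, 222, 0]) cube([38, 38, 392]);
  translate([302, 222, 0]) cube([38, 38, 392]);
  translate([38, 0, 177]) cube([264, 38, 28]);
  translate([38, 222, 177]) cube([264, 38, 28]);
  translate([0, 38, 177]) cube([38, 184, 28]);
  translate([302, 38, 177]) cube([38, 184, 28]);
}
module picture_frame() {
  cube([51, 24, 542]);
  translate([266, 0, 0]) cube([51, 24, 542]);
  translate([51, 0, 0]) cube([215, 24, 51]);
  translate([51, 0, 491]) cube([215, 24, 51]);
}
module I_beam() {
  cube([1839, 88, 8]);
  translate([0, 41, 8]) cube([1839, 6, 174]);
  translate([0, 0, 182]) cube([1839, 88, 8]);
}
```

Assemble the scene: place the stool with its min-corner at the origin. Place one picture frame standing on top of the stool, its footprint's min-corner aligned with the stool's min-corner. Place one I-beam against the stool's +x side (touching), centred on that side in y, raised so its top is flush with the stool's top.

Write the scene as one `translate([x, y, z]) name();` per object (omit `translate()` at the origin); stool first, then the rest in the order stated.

stool();
translate([0, 0, 422]) picture_frame();
translate([340, 86, 232]) I_beam();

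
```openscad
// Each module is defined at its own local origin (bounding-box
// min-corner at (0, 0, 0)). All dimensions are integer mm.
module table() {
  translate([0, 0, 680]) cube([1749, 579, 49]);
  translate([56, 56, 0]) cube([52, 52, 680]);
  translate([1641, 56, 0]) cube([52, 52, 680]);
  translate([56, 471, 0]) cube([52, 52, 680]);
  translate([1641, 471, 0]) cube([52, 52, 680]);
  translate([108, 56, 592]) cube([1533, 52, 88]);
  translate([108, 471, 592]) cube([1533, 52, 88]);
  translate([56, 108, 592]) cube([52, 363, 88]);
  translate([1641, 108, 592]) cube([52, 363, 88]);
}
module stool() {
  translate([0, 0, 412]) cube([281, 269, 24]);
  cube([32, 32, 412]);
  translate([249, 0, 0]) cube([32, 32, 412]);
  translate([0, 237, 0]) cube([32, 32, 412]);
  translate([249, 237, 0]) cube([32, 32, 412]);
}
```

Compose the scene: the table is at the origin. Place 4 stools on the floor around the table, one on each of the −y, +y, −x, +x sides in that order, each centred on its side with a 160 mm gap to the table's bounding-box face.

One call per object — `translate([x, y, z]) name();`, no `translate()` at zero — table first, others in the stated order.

table();
translate([734, -429, 0]) stool();
translate([734, 739, 0]) stool();
translate([-441, 155, 0]) stool();
translate([1909, 155, 0]) stool();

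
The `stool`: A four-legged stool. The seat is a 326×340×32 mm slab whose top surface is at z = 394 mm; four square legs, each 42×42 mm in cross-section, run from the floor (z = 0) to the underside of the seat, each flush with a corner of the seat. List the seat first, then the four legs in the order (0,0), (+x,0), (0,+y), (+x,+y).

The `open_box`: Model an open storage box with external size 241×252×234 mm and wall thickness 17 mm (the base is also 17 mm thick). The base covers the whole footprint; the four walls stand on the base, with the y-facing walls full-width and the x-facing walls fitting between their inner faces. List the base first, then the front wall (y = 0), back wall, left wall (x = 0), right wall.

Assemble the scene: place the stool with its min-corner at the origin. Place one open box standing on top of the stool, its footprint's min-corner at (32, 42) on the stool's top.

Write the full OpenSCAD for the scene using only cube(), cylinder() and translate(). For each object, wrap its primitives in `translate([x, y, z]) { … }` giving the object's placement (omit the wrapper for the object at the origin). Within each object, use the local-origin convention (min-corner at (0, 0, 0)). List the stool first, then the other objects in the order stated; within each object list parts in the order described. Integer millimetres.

translate([0, 0, 362]) cube([326, 340, 32]);
cube([42, 42, 362]);
translate([284, 0, 0]) cube([42, 42, 362]);
translate([0, 298, 0]) cube([42, 42, 362]);
translate([284, 298, 0]) cube([42, 42, 362]);
translate([32, 42, 394]) {
  cube([241, 252, 17]);
  translate([0, 0, 17]) cube([241, 17, 217]);
  translate([0, 235, 17]) cube([241, 17, 217]);
  translate([0, 17, 17]) cube([17, 218, 217]);
  translate([224, 17, 17]) cube([17, 218, 217]);
}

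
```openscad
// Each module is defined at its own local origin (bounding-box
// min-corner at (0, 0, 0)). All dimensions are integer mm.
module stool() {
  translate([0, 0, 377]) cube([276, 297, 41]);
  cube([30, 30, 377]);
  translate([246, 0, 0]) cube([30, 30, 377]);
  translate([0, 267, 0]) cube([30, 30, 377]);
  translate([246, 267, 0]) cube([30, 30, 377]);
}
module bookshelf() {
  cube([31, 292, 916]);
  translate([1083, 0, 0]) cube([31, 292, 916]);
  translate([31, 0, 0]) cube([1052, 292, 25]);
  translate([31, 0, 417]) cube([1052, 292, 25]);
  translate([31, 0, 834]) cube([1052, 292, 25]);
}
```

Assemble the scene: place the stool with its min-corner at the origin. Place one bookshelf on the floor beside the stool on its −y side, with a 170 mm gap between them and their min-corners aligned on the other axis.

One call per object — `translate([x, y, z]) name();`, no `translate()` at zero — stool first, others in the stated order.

stool();
translate([0, -462, 0]) bookshelf();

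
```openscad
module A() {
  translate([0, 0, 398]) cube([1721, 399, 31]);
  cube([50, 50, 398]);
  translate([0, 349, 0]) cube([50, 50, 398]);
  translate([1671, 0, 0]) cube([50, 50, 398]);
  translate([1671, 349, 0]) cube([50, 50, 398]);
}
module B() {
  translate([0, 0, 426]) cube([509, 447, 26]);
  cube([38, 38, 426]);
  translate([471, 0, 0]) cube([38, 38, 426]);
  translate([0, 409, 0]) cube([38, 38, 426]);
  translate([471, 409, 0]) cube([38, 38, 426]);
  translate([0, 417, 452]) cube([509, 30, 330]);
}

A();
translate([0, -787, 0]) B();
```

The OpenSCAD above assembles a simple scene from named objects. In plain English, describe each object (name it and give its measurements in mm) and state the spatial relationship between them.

A is a long wooden bench with a 1721 mm (x) × 399 mm (y) seat, 31 mm thick, its top surface 429 mm above the floor. Four 50 mm square legs at the seat corners, flush with the edges, run from z = 0 to the seat underside.

B is a chair. The seat is a 509×447×26 mm slab with its top at z = 452 mm, on four 38×38 mm corner legs (flush with the seat edges, standing on z = 0). A flat backrest 30 mm thick, 330 mm tall, spans the full seat width and rises from the seat top along its +y edge, rear face flush with the rear of the seat.

The chair is on the floor beside the bench on its −y side.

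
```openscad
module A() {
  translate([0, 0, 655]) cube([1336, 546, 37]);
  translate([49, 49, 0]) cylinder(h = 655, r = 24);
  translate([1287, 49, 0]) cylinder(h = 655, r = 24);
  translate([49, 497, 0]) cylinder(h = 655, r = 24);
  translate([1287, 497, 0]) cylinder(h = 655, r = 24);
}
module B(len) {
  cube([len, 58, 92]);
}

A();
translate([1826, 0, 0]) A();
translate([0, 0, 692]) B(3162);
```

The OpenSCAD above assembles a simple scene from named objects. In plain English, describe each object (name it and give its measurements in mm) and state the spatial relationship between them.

A is a rectangular dining table. The top is 1336×546×37 mm with its upper surface at z = 692 mm. It stands on four round legs of 48 mm diameter, each leg's bounding box inset 25 mm from the nearest pair of top edges, running from the floor to the underside of the top.

B is a rectangular beam 3162 mm long (x), 58 mm deep (y), 92 mm thick (z).

The beam spans the tops of two tables placed 490 mm apart, resting at z = 692 mm.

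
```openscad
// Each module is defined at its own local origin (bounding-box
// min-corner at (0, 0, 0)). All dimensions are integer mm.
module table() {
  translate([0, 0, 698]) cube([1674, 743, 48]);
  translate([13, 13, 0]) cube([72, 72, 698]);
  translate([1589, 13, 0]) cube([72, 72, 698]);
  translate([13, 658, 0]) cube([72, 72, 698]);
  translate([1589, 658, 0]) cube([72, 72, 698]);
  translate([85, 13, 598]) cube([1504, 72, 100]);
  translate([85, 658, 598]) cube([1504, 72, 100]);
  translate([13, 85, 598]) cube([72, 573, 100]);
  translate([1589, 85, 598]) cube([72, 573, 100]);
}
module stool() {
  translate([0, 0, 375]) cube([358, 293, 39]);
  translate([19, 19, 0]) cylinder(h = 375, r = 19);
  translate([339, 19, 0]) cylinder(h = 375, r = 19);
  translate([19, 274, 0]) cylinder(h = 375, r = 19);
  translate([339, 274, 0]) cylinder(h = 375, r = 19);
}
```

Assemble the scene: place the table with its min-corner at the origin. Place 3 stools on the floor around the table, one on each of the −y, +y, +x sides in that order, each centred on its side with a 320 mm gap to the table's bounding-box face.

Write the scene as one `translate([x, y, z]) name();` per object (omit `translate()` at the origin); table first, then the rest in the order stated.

table();
translate([658, -613, 0]) stool();
translate([658, 1063, 0]) stool();
translate([1994, 225, 0]) stool();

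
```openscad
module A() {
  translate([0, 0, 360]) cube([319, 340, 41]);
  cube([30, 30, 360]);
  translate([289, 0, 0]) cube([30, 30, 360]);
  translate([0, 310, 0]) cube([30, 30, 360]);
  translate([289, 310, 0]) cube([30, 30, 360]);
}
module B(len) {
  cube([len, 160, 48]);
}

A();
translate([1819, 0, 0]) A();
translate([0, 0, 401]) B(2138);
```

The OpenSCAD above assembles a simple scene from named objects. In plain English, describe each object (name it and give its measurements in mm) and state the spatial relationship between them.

A is a four-legged stool. The seat is a 319×340×41 mm slab whose top surface is at z = 401 mm; four square legs, each 30×30 mm in cross-section, run from the floor (z = 0) to the underside of the seat, each flush with a corner of the seat.

B is a rectangular beam 2138 mm long (x), 160 mm deep (y), 48 mm thick (z).

The beam spans the tops of two stools placed 1500 mm apart, resting at z = 401 mm.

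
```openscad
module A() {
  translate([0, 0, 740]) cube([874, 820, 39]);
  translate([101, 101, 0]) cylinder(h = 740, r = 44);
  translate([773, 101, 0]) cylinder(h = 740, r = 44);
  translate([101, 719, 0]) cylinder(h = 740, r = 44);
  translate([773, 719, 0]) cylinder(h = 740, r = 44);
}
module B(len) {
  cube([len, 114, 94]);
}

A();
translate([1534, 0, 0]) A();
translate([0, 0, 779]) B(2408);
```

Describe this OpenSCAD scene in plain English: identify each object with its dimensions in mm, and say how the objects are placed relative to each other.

A is a table with a 874×820 mm rectangular top, 39 mm thick, top surface at z = 779 mm, supported by four round legs of 88 mm diameter, each leg's bounding box inset 57 mm from the nearest pair of top edges, running from the floor.

B is a rectangular beam 2408 mm long (x), 114 mm deep (y), 94 mm thick (z).

The beam spans the tops of two tables placed 660 mm apart, resting at z = 779 mm.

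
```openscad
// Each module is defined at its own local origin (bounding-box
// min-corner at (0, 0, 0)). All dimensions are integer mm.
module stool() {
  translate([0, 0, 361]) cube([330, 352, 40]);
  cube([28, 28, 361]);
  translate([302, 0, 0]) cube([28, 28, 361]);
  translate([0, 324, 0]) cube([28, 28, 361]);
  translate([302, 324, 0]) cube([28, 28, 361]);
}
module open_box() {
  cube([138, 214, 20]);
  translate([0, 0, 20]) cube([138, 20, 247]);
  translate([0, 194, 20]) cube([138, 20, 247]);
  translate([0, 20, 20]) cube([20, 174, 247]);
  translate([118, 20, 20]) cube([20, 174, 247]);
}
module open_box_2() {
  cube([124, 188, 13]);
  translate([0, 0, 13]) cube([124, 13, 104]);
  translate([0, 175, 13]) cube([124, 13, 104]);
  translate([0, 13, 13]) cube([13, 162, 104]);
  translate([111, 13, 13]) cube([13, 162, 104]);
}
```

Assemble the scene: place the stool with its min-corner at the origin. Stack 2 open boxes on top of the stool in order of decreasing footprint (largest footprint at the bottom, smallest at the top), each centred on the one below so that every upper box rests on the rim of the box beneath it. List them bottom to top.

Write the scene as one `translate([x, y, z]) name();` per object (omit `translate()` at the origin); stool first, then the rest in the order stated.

stool();
translate([96, 69, 401]) open_box();
translate([103, 82, 668]) open_box_2();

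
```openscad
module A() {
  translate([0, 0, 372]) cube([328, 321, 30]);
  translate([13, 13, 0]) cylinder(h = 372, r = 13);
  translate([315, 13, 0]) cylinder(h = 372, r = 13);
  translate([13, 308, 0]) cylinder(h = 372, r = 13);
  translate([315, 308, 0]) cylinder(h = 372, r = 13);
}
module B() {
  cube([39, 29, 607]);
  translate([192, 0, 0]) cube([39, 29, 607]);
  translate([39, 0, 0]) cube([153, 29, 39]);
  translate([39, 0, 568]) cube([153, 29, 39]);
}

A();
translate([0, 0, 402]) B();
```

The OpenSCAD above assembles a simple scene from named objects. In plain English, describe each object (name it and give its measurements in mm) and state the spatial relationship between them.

A is a four-legged stool. The seat is a 328×321×30 mm slab whose top surface is at z = 402 mm; four round legs, each 26 mm in diameter, run from the floor (z = 0) to the underside of the seat, each leg's axis is inset half a diameter from the nearest pair of seat edges (so the leg's bounding box is flush with the corner).

B is a rectangular picture frame lying in the x–z plane (depth along y). The opening is 153 mm wide (x) by 529 mm tall (z), surrounded by a border 39 mm wide on all four sides. The frame is 29 mm deep and is made of two full-height vertical stiles with two horizontal rails fitted between them.

The picture frame is on top of the stool.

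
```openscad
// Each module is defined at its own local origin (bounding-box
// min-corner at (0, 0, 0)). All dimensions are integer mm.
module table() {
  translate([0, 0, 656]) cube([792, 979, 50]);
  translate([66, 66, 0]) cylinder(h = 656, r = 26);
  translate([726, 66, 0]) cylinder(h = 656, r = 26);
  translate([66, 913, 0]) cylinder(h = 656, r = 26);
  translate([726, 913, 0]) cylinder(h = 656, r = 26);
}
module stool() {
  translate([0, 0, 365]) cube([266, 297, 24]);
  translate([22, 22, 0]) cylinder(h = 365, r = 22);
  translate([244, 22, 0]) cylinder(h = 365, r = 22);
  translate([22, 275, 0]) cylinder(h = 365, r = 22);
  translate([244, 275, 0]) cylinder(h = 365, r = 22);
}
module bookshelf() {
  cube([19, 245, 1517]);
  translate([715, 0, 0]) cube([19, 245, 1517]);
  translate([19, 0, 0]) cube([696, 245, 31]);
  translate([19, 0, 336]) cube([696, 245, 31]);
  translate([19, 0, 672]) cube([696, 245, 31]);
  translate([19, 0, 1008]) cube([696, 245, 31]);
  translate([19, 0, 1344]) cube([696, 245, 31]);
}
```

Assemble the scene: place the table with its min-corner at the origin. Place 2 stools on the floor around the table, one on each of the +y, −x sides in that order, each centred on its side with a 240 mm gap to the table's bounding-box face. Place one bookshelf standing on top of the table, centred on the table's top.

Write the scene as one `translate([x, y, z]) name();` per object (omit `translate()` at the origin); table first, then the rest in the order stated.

table();
translate([263, 1219, 0]) stool();
translate([-506, 341, 0]) stool();
translate([29, 367, 706]) bookshelf();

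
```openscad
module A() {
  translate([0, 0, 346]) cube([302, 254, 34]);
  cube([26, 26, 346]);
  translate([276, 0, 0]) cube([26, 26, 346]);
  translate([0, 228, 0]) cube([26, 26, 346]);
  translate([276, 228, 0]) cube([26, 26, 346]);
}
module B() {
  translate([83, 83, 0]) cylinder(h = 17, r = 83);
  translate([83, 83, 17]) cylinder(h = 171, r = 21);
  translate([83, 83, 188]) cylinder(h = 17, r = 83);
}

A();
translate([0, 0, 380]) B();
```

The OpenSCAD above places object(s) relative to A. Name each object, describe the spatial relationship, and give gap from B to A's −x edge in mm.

The spool's min-x is at 0; the stool's min-x is 0; gap = 0 mm.

A is a stool. B is a spool. The spool is on top of the stool. The gap from the spool to the stool's −x edge is 0 mm.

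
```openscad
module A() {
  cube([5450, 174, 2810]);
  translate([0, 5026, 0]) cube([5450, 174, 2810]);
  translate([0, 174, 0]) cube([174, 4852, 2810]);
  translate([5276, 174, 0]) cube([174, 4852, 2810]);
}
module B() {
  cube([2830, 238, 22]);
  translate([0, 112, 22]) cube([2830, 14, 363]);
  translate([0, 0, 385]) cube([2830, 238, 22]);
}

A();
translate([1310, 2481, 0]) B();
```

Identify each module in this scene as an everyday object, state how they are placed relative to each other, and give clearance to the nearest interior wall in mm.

Clearances: x = 1136, y = 2307; minimum 1136 mm.

A is a house frame. B is an I-beam. The I-beam sits inside the house frame, centred. The clearance to the nearest interior wall is 1136 mm.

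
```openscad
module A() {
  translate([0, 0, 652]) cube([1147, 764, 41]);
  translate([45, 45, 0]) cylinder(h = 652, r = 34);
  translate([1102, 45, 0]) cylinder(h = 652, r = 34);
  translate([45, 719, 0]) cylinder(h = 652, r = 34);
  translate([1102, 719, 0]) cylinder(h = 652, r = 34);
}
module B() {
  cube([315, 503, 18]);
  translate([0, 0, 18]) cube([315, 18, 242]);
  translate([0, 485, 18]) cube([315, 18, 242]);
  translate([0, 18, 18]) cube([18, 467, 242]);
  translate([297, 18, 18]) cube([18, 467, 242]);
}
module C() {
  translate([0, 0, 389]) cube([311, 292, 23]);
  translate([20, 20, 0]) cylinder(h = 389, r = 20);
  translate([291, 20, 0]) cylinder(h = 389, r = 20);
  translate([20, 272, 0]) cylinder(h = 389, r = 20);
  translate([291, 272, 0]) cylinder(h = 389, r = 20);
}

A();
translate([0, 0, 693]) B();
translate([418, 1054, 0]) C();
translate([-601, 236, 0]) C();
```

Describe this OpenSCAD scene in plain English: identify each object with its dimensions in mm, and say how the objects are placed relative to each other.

A is a rectangular dining table. The top is 1147×764×41 mm with its upper surface at z = 693 mm. It stands on four round legs of 68 mm diameter, each leg's bounding box inset 11 mm from the nearest pair of top edges, running from the floor to the underside of the top.

B is an open storage box with external size 315×503×260 mm and wall thickness 18 mm (the base is also 18 mm thick). The base covers the whole footprint; the four walls stand on the base, with the y-facing walls full-width and the x-facing walls fitting between their inner faces.

C is a four-legged stool. The seat is 311×292 mm, 23 mm thick, top at z = 412 mm. It stands on four round legs, each 40 mm in diameter, from z = 0 to the seat underside, each leg's axis is inset half a diameter from the nearest pair of seat edges (so the leg's bounding box is flush with the corner).

The open box is on top of the table. Two stools sit around the table at the +y, −x sides.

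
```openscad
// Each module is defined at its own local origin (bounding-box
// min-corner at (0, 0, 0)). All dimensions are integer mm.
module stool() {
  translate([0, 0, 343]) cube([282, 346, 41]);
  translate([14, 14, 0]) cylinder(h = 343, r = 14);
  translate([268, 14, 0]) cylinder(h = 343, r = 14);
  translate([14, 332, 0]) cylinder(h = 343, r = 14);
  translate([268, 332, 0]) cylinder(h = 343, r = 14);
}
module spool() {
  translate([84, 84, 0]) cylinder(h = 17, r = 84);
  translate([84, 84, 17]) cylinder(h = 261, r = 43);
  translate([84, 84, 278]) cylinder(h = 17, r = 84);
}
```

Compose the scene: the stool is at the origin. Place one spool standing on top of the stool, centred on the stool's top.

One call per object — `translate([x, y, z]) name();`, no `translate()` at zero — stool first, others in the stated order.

stool();
translate([57, 89, 384]) spool();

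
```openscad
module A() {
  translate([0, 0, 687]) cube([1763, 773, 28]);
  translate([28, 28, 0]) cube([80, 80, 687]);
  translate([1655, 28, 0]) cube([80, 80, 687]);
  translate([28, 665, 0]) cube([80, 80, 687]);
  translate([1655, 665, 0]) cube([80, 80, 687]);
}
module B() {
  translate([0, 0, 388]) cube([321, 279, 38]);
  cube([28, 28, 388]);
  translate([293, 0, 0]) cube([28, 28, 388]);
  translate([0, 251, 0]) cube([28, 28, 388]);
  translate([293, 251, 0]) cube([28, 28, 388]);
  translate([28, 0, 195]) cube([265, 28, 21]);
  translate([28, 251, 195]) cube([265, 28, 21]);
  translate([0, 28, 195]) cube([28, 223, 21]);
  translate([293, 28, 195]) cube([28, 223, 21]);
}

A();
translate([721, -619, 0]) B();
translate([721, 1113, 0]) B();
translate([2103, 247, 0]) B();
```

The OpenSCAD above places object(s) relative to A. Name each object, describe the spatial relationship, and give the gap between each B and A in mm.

Each stool's nearest face is 340 mm from the table's bounding box.

A is a table. B is a stool. Three stools sit around the table at the −y, +y, +x sides. The gap between each stool and the table is 340 mm.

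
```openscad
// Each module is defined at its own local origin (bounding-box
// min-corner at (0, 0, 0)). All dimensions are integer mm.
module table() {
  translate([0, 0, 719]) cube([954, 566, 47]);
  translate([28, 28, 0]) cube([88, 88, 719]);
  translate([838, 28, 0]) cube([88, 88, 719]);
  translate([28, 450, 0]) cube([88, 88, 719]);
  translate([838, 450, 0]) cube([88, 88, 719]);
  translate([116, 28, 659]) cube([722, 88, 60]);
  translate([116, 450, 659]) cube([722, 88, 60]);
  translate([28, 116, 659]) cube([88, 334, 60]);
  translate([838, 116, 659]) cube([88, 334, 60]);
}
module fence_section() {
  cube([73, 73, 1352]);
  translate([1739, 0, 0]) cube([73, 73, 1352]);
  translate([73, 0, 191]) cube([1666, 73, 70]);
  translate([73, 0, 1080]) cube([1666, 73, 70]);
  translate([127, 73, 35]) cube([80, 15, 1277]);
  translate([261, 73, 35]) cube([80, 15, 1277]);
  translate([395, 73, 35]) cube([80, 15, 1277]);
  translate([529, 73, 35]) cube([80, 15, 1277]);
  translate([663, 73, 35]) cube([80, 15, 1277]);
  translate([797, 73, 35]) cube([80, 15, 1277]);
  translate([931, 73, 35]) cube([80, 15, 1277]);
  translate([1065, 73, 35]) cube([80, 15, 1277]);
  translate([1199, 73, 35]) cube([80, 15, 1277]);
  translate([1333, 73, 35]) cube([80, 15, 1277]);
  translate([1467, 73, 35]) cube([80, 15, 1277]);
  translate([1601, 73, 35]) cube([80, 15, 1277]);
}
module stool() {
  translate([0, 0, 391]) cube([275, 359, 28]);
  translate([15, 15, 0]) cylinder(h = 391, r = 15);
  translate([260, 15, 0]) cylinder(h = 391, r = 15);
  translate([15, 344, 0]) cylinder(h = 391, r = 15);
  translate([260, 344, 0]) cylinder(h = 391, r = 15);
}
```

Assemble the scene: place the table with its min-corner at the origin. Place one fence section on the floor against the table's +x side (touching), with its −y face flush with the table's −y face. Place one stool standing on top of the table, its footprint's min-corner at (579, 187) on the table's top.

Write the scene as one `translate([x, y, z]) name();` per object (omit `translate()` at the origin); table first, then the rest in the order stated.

table();
translate([954, 0, 0]) fence_section();
translate([579, 187, 766]) stool();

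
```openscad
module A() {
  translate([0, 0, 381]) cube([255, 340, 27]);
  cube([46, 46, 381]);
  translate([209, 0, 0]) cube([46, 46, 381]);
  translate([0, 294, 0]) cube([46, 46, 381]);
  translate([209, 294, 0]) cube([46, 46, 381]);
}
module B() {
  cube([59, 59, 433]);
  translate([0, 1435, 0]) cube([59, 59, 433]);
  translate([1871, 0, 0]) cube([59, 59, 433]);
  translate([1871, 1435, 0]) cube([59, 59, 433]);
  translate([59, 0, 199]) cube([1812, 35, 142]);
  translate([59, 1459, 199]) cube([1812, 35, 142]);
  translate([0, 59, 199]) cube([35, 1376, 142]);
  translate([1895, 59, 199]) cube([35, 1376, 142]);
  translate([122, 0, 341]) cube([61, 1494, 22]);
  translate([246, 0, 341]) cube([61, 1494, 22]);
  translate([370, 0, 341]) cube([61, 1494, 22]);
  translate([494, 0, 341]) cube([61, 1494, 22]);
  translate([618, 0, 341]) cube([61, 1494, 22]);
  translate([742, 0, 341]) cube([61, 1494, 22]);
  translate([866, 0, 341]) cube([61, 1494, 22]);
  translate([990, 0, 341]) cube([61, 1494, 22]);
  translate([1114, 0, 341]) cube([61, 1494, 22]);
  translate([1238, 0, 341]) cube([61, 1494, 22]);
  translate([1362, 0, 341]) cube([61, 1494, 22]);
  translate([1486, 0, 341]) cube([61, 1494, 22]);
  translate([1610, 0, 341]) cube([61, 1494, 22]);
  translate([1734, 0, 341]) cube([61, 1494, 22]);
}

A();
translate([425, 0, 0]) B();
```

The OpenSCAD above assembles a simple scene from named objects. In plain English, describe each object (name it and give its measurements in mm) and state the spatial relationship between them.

A is a simple wooden stool: a rectangular seat 255 mm (x) by 340 mm (y), 27 mm thick, top face at z = 408 mm, on four square legs, each 46×46 mm in cross-section. The legs rest on z = 0, each flush with a corner of the seat.

B is a bed frame 1930 mm long (x) by 1494 mm wide (y). Four 59×59 mm corner posts, 433 mm tall, at the corners of the footprint. Four rails of 35 mm thickness and 142 mm height run between adjacent posts with their undersides at z = 199 mm, their outer faces flush with the outside of the frame (the two x-running rails run between the posts' inner faces; the two y-running rails run between the posts' inner faces). 14 slats, each 61 mm wide (x) and 22 mm thick, lie across the top of the two x-running rails, running the full 1494 mm width of the frame in y; the slats are evenly spaced along x between the inner faces of the end posts with equal gaps (rounded down to the nearest mm) at the −x end and between each pair — any rounding remainder accumulates at the +x end.

The bed frame is on the floor beside the stool on its +x side.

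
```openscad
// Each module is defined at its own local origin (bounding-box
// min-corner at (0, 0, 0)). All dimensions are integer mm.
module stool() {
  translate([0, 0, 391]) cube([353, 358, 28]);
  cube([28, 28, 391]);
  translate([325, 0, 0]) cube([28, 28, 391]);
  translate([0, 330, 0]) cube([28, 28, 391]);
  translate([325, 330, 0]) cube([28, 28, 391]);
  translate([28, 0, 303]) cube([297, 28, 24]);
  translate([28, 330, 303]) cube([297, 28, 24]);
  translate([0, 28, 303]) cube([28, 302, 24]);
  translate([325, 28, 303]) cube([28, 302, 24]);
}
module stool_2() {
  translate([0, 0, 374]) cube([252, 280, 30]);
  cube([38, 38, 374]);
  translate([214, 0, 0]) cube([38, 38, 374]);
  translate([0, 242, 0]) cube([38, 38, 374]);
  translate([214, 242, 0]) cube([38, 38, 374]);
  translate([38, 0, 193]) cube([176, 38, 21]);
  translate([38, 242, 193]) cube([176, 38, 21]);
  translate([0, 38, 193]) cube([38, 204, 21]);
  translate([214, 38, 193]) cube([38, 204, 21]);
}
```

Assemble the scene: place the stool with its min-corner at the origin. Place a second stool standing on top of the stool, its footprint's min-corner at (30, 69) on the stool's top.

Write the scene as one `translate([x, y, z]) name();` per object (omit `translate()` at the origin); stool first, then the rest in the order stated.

stool();
translate([30, 69, 419]) stool_2();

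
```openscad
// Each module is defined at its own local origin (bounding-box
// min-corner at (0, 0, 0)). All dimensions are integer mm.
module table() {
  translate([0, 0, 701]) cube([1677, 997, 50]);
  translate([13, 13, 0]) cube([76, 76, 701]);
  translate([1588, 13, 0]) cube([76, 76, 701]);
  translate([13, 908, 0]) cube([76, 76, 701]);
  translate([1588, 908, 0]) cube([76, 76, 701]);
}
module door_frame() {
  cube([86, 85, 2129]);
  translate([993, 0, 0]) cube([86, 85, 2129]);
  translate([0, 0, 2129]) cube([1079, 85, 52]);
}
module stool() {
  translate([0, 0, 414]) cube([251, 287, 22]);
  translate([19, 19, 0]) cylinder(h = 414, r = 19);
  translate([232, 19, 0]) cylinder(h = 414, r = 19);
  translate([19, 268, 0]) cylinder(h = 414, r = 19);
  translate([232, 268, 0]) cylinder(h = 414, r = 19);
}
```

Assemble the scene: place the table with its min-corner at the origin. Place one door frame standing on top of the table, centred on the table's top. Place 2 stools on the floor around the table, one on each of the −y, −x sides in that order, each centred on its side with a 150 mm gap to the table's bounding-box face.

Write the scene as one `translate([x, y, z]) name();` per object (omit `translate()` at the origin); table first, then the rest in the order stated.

table();
translate([299, 456, 751]) door_frame();
translate([713, -437, 0]) stool();
translate([-401, 355, 0]) stool();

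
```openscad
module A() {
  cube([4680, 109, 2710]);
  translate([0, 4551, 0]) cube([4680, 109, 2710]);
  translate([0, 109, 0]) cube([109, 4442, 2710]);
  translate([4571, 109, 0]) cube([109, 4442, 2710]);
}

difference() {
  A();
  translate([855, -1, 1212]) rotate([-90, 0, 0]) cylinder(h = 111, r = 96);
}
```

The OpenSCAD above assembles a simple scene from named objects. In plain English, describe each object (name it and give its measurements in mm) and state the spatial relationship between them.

A is a box-shaped house frame (walls only): outside footprint 4680×4660 mm, wall height 2710 mm, wall thickness 109 mm. The two y-facing walls run the full x-width; the two x-facing walls fit between the inner faces of the y-facing walls.

The house frame has a circular hole of radius 96 mm through its front wall, centred at (x = 855, z = 1212).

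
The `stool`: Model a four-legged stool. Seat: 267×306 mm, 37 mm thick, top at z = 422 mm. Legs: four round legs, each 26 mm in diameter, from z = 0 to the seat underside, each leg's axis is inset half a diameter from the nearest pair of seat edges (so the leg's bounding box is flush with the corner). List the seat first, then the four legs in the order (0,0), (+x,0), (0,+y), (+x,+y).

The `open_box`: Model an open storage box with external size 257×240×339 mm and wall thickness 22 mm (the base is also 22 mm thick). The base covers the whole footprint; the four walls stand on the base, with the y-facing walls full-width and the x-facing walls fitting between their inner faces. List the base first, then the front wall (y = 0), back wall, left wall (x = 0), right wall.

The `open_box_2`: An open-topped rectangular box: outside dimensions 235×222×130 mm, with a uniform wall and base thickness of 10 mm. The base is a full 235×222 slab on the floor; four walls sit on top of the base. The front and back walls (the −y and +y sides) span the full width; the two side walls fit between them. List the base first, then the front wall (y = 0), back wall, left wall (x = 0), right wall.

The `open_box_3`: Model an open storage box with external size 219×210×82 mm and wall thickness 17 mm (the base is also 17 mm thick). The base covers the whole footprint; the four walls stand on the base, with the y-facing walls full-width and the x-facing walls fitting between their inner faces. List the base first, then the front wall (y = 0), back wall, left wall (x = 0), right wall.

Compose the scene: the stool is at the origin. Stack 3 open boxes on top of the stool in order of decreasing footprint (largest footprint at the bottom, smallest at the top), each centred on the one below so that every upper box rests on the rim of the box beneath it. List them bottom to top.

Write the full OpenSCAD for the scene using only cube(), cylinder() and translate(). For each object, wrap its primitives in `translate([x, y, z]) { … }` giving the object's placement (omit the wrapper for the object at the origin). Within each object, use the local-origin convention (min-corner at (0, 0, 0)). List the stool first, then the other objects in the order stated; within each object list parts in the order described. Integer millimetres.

translate([0, 0, 385]) cube([267, 306, 37]);
translate([13, 13, 0]) cylinder(h = 385, r = 13);
translate([254, 13, 0]) cylinder(h = 385, r = 13);
translate([13, 293, 0]) cylinder(h = 385, r = 13);
translate([254, 293, 0]) cylinder(h = 385, r = 13);
translate([5, 33, 422]) {
  cube([257, 240, 22]);
  translate([0, 0, 22]) cube([257, 22, 317]);
  translate([0, 218, 22]) cube([257, 22, 317]);
  translate([0, 22, 22]) cube([22, 196, 317]);
  translate([235, 22, 22]) cube([22, 196, 317]);
}
translate([16, 42, 761]) {
  cube([235, 222, 10]);
  translate([0, 0, 10]) cube([235, 10, 120]);
  translate([0, 212, 10]) cube([235, 10, 120]);
  translate([0, 10, 10]) cube([10, 202, 120]);
  translate([225, 10, 10]) cube([10, 202, 120]);
}
translate([24, 48, 891]) {
  cube([219, 210, 17]);
  translate([0, 0, 17]) cube([219, 17, 65]);
  translate([0, 193, 17]) cube([219, 17, 65]);
  translate([0, 17, 17]) cube([17, 176, 65]);
  translate([202, 17, 17]) cube([17, 176, 65]);
}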